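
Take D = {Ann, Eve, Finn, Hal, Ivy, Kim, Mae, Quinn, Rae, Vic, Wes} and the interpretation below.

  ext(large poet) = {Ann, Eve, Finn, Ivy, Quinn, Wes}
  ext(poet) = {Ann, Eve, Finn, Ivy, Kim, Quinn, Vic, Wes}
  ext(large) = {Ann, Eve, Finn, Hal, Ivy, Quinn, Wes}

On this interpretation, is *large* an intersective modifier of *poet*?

⟦large⟧ ∩ ⟦poet⟧ = {Ann, Eve, Finn, Hal, Ivy, Quinn, Wes} ∩ {Ann, Eve, Finn, Ivy, Kim, Quinn, Vic, Wes} = {Ann, Eve, Finn, Ivy, Quinn, Wes}
Observed ⟦large poet⟧ = {Ann, Eve, Finn, Ivy, Quinn, Wes}.
These coincide, so the modifier is intersective here.

yes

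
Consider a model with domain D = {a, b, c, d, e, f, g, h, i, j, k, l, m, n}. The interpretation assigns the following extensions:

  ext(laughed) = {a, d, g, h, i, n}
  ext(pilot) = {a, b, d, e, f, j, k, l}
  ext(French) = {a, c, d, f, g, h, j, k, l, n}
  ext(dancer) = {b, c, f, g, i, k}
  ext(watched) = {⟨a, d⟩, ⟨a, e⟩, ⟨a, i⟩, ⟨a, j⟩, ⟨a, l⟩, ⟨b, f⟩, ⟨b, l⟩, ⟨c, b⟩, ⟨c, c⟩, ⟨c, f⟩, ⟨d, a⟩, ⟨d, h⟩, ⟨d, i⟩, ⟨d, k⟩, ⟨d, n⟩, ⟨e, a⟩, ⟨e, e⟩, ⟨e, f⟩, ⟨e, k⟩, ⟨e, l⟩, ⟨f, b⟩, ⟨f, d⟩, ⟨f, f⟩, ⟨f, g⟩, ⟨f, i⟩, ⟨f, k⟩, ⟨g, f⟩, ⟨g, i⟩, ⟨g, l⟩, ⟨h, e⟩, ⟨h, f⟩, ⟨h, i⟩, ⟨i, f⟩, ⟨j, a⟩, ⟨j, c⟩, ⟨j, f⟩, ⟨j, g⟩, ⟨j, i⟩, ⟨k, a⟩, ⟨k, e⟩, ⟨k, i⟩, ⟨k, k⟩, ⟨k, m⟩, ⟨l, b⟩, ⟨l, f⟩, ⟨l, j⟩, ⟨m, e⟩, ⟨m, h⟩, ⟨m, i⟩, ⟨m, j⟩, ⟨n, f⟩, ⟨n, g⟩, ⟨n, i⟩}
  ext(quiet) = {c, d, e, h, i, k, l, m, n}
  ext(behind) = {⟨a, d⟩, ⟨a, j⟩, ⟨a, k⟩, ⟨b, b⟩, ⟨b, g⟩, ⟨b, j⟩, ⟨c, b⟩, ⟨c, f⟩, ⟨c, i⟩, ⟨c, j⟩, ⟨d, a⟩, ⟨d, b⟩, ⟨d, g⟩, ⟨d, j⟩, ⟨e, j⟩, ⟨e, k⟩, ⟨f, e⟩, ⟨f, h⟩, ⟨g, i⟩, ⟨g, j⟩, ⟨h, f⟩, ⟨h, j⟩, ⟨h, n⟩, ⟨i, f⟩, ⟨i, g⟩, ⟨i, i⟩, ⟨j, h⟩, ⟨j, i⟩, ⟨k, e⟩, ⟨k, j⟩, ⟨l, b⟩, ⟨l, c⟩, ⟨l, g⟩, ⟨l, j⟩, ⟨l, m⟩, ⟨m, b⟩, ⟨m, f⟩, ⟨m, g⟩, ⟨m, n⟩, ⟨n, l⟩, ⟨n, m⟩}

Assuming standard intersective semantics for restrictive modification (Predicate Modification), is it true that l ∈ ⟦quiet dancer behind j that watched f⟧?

no

⟦behind j⟧ = {x : ⟨x, j⟩ ∈ ⟦behind⟧} = {a, b, c, d, e, g, h, k, l}
⟦that watched f⟧ = {x : ⟨x, f⟩ ∈ ⟦watched⟧} = {b, c, e, f, g, h, i, j, l, n}
⟦dancer⟧ = {b, c, f, g, i, k}
… ∩ ⟦behind j⟧ = {b, c, f, g, i, k} ∩ {a, b, c, d, e, g, h, k, l} = {b, c, g, k}
… ∩ ⟦that watched f⟧ = {b, c, g, k} ∩ {b, c, e, f, g, h, i, j, l, n} = {b, c, g}
… ∩ ⟦quiet⟧ = {b, c, g} ∩ {c, d, e, h, i, k, l, m, n} = {c}
⟦quiet dancer behind j that watched f⟧ = {c}; l ∉ this set.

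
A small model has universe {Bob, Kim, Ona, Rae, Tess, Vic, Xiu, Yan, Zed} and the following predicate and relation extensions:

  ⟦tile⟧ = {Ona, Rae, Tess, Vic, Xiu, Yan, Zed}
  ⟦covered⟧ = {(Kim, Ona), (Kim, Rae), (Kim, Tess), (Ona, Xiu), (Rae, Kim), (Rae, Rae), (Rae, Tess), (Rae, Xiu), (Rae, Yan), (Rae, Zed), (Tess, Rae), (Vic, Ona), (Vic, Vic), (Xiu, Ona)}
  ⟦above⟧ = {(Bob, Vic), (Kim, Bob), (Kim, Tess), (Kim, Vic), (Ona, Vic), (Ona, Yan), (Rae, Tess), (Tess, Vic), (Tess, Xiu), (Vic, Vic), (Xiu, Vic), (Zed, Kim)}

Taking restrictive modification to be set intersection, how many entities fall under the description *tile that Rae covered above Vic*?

⟦that Rae covered⟧ = {x : ⟨Rae, x⟩ ∈ ⟦covered⟧} = {Kim, Rae, Tess, Xiu, Yan, Zed}
⟦above Vic⟧ = {x : ⟨x, Vic⟩ ∈ ⟦above⟧} = {Bob, Kim, Ona, Tess, Vic, Xiu}
⟦tile⟧ = {Ona, Rae, Tess, Vic, Xiu, Yan, Zed}
… ∩ ⟦that Rae covered⟧ = {Ona, Rae, Tess, Vic, Xiu, Yan, Zed} ∩ {Kim, Rae, Tess, Xiu, Yan, Zed} = {Rae, Tess, Xiu, Yan, Zed}
… ∩ ⟦above Vic⟧ = {Rae, Tess, Xiu, Yan, Zed} ∩ {Bob, Kim, Ona, Tess, Vic, Xiu} = {Tess, Xiu}
⟦tile that Rae covered above Vic⟧ = {Tess, Xiu}, so the cardinality is 2.

2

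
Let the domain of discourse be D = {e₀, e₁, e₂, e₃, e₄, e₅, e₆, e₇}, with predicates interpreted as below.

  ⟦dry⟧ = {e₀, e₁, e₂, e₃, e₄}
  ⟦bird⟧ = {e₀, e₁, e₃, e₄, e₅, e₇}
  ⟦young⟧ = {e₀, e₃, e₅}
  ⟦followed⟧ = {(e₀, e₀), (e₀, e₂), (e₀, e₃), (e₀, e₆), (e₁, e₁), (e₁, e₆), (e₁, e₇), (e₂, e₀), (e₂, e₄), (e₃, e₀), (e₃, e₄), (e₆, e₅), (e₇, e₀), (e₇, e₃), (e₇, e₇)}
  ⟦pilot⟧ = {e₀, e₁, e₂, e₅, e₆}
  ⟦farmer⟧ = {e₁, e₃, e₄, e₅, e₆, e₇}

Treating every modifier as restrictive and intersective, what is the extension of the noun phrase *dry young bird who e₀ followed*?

{e₀, e₃}

⟦who e₀ followed⟧ = {x : ⟨e₀, x⟩ ∈ ⟦followed⟧} = {e₀, e₂, e₃, e₆}
⟦bird⟧ = {e₀, e₁, e₃, e₄, e₅, e₇}
… ∩ ⟦who e₀ followed⟧ = {e₀, e₁, e₃, e₄, e₅, e₇} ∩ {e₀, e₂, e₃, e₆} = {e₀, e₃}
… ∩ ⟦dry⟧ = {e₀, e₃} ∩ {e₀, e₁, e₂, e₃, e₄} = {e₀, e₃}
… ∩ ⟦young⟧ = {e₀, e₃} ∩ {e₀, e₃, e₅} = {e₀, e₃}
So ⟦dry young bird who e₀ followed⟧ = {e₀, e₃}.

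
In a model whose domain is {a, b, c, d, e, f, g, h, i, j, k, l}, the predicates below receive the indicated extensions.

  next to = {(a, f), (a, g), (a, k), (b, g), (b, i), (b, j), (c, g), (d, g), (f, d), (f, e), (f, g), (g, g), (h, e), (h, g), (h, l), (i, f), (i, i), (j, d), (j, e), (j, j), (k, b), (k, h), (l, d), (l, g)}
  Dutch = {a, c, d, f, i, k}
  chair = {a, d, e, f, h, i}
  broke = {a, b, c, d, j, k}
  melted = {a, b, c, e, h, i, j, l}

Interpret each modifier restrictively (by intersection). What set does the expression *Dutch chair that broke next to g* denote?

⟦that broke⟧ = ⟦broke⟧ = {a, b, c, d, j, k}
⟦next to g⟧ = {x : ⟨x, g⟩ ∈ ⟦next to⟧} = {a, b, c, d, f, g, h, l}
⟦chair⟧ = {a, d, e, f, h, i}
… ∩ ⟦that broke⟧ = {a, d, e, f, h, i} ∩ {a, b, c, d, j, k} = {a, d}
… ∩ ⟦next to g⟧ = {a, d} ∩ {a, b, c, d, f, g, h, l} = {a, d}
… ∩ ⟦Dutch⟧ = {a, d} ∩ {a, c, d, f, i, k} = {a, d}
So ⟦Dutch chair that broke next to g⟧ = {a, d}.

{a, d}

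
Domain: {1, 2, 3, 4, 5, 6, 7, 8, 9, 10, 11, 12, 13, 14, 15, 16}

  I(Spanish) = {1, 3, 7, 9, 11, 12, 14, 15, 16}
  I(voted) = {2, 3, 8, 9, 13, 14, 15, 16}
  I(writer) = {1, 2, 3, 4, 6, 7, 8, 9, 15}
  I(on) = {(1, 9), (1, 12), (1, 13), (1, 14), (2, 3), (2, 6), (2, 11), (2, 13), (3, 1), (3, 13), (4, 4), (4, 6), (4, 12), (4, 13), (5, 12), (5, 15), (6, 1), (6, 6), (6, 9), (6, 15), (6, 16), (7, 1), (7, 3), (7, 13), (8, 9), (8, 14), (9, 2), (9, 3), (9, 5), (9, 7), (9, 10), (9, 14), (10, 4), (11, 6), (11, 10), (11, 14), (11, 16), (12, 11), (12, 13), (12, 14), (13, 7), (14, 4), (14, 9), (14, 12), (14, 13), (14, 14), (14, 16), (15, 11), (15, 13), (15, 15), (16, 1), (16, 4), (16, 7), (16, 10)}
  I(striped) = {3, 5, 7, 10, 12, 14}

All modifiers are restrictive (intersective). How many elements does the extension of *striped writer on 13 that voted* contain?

1

⟦on 13⟧ = {x : ⟨x, 13⟩ ∈ ⟦on⟧} = {1, 2, 3, 4, 7, 12, 14, 15}
⟦that voted⟧ = ⟦voted⟧ = {2, 3, 8, 9, 13, 14, 15, 16}
⟦writer⟧ = {1, 2, 3, 4, 6, 7, 8, 9, 15}
… ∩ ⟦on 13⟧ = {1, 2, 3, 4, 6, 7, 8, 9, 15} ∩ {1, 2, 3, 4, 7, 12, 14, 15} = {1, 2, 3, 4, 7, 15}
… ∩ ⟦that voted⟧ = {1, 2, 3, 4, 7, 15} ∩ {2, 3, 8, 9, 13, 14, 15, 16} = {2, 3, 15}
… ∩ ⟦striped⟧ = {2, 3, 15} ∩ {3, 5, 7, 10, 12, 14} = {3}
⟦striped writer on 13 that voted⟧ = {3}, so the cardinality is 1.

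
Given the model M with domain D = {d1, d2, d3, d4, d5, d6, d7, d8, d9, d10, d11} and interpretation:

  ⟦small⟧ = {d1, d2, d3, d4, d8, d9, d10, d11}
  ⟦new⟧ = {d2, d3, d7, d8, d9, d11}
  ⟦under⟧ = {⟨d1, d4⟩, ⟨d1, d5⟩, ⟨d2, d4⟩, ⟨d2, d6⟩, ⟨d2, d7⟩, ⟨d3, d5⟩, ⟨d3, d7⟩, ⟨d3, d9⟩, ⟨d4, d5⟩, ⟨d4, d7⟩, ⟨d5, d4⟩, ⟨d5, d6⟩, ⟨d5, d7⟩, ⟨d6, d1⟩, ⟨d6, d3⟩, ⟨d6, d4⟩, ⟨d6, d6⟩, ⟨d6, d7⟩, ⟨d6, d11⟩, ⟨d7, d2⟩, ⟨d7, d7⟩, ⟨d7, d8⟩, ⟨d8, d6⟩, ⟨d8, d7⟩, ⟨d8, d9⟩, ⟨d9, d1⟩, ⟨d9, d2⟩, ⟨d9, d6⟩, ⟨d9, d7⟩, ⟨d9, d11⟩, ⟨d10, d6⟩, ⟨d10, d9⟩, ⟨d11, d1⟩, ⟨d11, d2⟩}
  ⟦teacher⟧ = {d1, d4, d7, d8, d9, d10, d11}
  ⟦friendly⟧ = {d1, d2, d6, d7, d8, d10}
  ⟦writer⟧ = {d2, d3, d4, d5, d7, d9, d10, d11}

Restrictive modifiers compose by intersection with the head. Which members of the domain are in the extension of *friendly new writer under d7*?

{d2, d7}

⟦under d7⟧ = {x : ⟨x, d7⟩ ∈ ⟦under⟧} = {d2, d3, d4, d5, d6, d7, d8, d9}
⟦writer⟧ = {d2, d3, d4, d5, d7, d9, d10, d11}
… ∩ ⟦under d7⟧ = {d2, d3, d4, d5, d7, d9, d10, d11} ∩ {d2, d3, d4, d5, d6, d7, d8, d9} = {d2, d3, d4, d5, d7, d9}
… ∩ ⟦friendly⟧ = {d2, d3, d4, d5, d7, d9} ∩ {d1, d2, d6, d7, d8, d10} = {d2, d7}
… ∩ ⟦new⟧ = {d2, d7} ∩ {d2, d3, d7, d8, d9, d11} = {d2, d7}
So ⟦friendly new writer under d7⟧ = {d2, d7}.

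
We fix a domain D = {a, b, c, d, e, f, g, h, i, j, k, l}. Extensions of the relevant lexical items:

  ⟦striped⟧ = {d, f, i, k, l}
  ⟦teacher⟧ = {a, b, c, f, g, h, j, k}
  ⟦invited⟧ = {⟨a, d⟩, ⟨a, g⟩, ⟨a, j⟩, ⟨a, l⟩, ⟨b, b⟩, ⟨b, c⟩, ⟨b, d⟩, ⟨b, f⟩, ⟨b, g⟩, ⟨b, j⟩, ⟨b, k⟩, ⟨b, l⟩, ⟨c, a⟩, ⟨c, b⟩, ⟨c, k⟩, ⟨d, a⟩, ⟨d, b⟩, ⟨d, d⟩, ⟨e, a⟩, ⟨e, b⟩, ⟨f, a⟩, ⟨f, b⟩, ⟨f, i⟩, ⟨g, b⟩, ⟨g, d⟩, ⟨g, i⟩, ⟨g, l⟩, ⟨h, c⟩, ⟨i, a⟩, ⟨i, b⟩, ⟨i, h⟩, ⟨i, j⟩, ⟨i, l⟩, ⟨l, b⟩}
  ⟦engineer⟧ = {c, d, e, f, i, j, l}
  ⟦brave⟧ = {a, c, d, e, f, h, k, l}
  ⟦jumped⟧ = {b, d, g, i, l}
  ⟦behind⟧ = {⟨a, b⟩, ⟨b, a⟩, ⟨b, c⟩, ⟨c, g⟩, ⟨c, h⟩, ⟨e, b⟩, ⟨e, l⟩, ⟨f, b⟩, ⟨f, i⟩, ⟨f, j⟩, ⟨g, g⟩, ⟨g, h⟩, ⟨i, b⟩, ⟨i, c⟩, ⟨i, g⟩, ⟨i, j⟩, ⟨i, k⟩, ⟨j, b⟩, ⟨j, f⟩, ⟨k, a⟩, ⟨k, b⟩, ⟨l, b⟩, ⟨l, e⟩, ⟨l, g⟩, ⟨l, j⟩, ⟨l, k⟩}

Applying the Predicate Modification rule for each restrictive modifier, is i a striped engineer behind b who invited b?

⟦behind b⟧ = {x : ⟨x, b⟩ ∈ ⟦behind⟧} = {a, e, f, i, j, k, l}
⟦who invited b⟧ = {x : ⟨x, b⟩ ∈ ⟦invited⟧} = {b, c, d, e, f, g, i, l}
⟦engineer⟧ = {c, d, e, f, i, j, l}
… ∩ ⟦behind b⟧ = {c, d, e, f, i, j, l} ∩ {a, e, f, i, j, k, l} = {e, f, i, j, l}
… ∩ ⟦who invited b⟧ = {e, f, i, j, l} ∩ {b, c, d, e, f, g, i, l} = {e, f, i, l}
… ∩ ⟦striped⟧ = {e, f, i, l} ∩ {d, f, i, k, l} = {f, i, l}
⟦striped engineer behind b who invited b⟧ = {f, i, l}; i ∈ this set.

yes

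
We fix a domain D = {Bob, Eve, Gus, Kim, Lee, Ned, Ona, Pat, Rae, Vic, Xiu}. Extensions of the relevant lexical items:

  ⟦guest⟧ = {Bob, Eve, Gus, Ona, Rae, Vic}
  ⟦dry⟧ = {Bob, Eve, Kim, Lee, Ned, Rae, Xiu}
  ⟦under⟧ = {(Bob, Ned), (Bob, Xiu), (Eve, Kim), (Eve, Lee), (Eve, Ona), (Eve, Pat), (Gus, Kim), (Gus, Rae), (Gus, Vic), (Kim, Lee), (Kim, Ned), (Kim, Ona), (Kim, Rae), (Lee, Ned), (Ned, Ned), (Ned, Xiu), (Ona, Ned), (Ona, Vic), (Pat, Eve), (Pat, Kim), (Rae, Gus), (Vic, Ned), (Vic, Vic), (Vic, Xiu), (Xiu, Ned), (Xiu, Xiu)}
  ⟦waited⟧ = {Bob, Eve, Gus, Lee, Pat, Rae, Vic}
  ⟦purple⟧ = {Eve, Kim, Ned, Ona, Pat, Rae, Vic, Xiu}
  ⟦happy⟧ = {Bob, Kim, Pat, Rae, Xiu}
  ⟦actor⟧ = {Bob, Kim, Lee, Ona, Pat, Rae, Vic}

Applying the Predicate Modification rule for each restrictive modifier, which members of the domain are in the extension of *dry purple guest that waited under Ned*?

⟦that waited⟧ = ⟦waited⟧ = {Bob, Eve, Gus, Lee, Pat, Rae, Vic}
⟦under Ned⟧ = {x : ⟨x, Ned⟩ ∈ ⟦under⟧} = {Bob, Kim, Lee, Ned, Ona, Vic, Xiu}
⟦guest⟧ = {Bob, Eve, Gus, Ona, Rae, Vic}
… ∩ ⟦that waited⟧ = {Bob, Eve, Gus, Ona, Rae, Vic} ∩ {Bob, Eve, Gus, Lee, Pat, Rae, Vic} = {Bob, Eve, Gus, Rae, Vic}
… ∩ ⟦under Ned⟧ = {Bob, Eve, Gus, Rae, Vic} ∩ {Bob, Kim, Lee, Ned, Ona, Vic, Xiu} = {Bob, Vic}
… ∩ ⟦dry⟧ = {Bob, Vic} ∩ {Bob, Eve, Kim, Lee, Ned, Rae, Xiu} = {Bob}
… ∩ ⟦purple⟧ = {Bob} ∩ {Eve, Kim, Ned, Ona, Pat, Rae, Vic, Xiu} = ∅
So ⟦dry purple guest that waited under Ned⟧ = {}.

{}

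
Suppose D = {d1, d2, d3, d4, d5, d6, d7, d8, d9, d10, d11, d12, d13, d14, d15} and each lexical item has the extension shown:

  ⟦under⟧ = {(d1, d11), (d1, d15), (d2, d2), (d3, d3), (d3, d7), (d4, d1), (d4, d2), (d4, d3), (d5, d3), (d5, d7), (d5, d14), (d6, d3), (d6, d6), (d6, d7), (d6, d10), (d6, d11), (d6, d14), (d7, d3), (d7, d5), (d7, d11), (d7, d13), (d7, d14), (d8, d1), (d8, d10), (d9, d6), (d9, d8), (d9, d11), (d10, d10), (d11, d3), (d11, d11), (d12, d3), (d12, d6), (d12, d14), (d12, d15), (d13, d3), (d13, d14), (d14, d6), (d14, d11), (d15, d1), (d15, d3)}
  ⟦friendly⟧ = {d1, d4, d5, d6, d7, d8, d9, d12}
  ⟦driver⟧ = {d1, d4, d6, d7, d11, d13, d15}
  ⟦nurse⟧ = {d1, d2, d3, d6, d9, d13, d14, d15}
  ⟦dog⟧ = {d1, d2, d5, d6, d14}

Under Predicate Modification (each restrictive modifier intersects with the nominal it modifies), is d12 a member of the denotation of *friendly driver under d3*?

⟦under d3⟧ = {x : ⟨x, d3⟩ ∈ ⟦under⟧} = {d3, d4, d5, d6, d7, d11, d12, d13, d15}
⟦driver⟧ = {d1, d4, d6, d7, d11, d13, d15}
… ∩ ⟦under d3⟧ = {d1, d4, d6, d7, d11, d13, d15} ∩ {d3, d4, d5, d6, d7, d11, d12, d13, d15} = {d4, d6, d7, d11, d13, d15}
… ∩ ⟦friendly⟧ = {d4, d6, d7, d11, d13, d15} ∩ {d1, d4, d5, d6, d7, d8, d9, d12} = {d4, d6, d7}
⟦friendly driver under d3⟧ = {d4, d6, d7}; d12 ∉ this set.

no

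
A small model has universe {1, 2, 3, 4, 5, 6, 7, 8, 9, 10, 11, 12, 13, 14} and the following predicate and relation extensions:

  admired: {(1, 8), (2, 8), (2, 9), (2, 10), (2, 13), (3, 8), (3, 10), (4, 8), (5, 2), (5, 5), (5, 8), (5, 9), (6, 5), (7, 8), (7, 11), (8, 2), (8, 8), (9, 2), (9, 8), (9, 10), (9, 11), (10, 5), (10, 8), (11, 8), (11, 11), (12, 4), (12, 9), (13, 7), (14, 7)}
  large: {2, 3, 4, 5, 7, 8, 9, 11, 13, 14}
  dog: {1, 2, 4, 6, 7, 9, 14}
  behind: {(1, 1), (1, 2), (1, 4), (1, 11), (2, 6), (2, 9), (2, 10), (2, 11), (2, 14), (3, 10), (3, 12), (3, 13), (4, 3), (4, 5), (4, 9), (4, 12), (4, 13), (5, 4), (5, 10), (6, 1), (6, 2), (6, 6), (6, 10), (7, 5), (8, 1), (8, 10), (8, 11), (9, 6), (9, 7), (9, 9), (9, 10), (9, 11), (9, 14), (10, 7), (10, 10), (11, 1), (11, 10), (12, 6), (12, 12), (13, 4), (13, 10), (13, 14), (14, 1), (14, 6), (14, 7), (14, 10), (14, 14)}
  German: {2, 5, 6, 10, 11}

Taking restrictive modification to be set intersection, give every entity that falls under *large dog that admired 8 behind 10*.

⟦that admired 8⟧ = {x : ⟨x, 8⟩ ∈ ⟦admired⟧} = {1, 2, 3, 4, 5, 7, 8, 9, 10, 11}
⟦behind 10⟧ = {x : ⟨x, 10⟩ ∈ ⟦behind⟧} = {2, 3, 5, 6, 8, 9, 10, 11, 13, 14}
⟦dog⟧ = {1, 2, 4, 6, 7, 9, 14}
… ∩ ⟦that admired 8⟧ = {1, 2, 4, 6, 7, 9, 14} ∩ {1, 2, 3, 4, 5, 7, 8, 9, 10, 11} = {1, 2, 4, 7, 9}
… ∩ ⟦behind 10⟧ = {1, 2, 4, 7, 9} ∩ {2, 3, 5, 6, 8, 9, 10, 11, 13, 14} = {2, 9}
… ∩ ⟦large⟧ = {2, 9} ∩ {2, 3, 4, 5, 7, 8, 9, 11, 13, 14} = {2, 9}
So ⟦large dog that admired 8 behind 10⟧ = {2, 9}.

{2, 9}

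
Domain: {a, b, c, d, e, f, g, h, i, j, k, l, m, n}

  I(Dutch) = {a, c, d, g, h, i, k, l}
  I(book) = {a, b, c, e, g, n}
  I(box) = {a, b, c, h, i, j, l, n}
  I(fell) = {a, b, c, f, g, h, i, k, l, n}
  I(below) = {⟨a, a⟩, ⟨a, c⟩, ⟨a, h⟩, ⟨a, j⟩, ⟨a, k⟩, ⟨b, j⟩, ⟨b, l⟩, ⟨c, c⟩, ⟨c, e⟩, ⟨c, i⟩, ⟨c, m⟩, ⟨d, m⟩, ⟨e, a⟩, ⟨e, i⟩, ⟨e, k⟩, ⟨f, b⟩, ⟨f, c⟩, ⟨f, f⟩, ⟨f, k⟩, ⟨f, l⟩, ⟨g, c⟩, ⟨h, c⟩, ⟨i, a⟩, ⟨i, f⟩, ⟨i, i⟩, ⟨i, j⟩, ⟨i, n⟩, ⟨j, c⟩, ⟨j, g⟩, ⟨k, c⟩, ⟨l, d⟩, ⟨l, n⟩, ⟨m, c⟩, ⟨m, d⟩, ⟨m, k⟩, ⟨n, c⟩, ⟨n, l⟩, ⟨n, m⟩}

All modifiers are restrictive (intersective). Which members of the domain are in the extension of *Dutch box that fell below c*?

{a, c, h}

⟦that fell⟧ = ⟦fell⟧ = {a, b, c, f, g, h, i, k, l, n}
⟦below c⟧ = {x : ⟨x, c⟩ ∈ ⟦below⟧} = {a, c, f, g, h, j, k, m, n}
⟦box⟧ = {a, b, c, h, i, j, l, n}
… ∩ ⟦that fell⟧ = {a, b, c, h, i, j, l, n} ∩ {a, b, c, f, g, h, i, k, l, n} = {a, b, c, h, i, l, n}
… ∩ ⟦below c⟧ = {a, b, c, h, i, l, n} ∩ {a, c, f, g, h, j, k, m, n} = {a, c, h, n}
… ∩ ⟦Dutch⟧ = {a, c, h, n} ∩ {a, c, d, g, h, i, k, l} = {a, c, h}
So ⟦Dutch box that fell below c⟧ = {a, c, h}.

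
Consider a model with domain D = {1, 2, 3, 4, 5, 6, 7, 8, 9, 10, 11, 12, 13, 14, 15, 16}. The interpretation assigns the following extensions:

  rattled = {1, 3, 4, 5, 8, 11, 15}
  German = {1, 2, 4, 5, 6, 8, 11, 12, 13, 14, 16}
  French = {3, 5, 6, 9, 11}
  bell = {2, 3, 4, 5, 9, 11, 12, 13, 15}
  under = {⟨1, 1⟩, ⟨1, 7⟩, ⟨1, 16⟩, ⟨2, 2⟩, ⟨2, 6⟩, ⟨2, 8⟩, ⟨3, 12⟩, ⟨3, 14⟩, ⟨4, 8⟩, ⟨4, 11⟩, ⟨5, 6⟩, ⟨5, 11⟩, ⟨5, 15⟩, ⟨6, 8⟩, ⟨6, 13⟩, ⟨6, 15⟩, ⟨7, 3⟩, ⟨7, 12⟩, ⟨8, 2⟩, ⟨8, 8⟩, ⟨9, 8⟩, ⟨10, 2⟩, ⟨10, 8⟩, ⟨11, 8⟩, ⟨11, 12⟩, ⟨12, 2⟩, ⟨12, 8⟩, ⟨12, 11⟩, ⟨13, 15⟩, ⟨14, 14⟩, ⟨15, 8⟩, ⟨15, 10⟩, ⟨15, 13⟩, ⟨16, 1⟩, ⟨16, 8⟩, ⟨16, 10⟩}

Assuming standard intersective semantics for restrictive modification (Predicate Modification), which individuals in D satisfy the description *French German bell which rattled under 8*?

⟦which rattled⟧ = ⟦rattled⟧ = {1, 3, 4, 5, 8, 11, 15}
⟦under 8⟧ = {x : ⟨x, 8⟩ ∈ ⟦under⟧} = {2, 4, 6, 8, 9, 10, 11, 12, 15, 16}
⟦bell⟧ = {2, 3, 4, 5, 9, 11, 12, 13, 15}
… ∩ ⟦which rattled⟧ = {2, 3, 4, 5, 9, 11, 12, 13, 15} ∩ {1, 3, 4, 5, 8, 11, 15} = {3, 4, 5, 11, 15}
… ∩ ⟦under 8⟧ = {3, 4, 5, 11, 15} ∩ {2, 4, 6, 8, 9, 10, 11, 12, 15, 16} = {4, 11, 15}
… ∩ ⟦French⟧ = {4, 11, 15} ∩ {3, 5, 6, 9, 11} = {11}
… ∩ ⟦German⟧ = {11} ∩ {1, 2, 4, 5, 6, 8, 11, 12, 13, 14, 16} = {11}
So ⟦French German bell which rattled under 8⟧ = {11}.

{11}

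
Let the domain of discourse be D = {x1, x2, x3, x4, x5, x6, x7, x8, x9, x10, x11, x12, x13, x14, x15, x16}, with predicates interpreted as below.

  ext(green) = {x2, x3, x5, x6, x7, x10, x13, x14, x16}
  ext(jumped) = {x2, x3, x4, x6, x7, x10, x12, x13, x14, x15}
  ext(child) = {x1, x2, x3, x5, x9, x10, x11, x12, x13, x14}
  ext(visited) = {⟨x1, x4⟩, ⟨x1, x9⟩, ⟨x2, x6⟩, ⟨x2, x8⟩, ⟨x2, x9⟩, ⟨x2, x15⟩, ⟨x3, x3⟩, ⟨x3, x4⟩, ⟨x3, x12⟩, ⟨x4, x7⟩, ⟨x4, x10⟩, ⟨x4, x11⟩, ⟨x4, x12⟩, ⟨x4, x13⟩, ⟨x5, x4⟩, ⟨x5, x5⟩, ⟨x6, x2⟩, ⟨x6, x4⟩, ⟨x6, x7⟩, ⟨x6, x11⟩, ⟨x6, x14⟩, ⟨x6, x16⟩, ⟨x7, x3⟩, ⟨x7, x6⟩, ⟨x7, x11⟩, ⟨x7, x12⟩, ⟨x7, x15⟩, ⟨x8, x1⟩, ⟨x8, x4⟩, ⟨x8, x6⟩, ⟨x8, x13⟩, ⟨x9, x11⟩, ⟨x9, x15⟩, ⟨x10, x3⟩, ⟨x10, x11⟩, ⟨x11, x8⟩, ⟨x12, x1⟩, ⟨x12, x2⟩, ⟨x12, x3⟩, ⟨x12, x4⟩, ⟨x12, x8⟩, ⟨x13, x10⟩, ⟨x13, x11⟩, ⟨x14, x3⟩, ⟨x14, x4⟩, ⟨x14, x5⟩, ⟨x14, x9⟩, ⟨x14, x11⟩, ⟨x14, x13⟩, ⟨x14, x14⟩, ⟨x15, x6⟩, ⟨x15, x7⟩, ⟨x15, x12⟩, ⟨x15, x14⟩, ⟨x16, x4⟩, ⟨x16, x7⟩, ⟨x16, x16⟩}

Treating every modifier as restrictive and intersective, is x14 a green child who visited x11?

⟦who visited x11⟧ = {x : ⟨x, x11⟩ ∈ ⟦visited⟧} = {x4, x6, x7, x9, x10, x13, x14}
⟦child⟧ = {x1, x2, x3, x5, x9, x10, x11, x12, x13, x14}
… ∩ ⟦who visited x11⟧ = {x1, x2, x3, x5, x9, x10, x11, x12, x13, x14} ∩ {x4, x6, x7, x9, x10, x13, x14} = {x9, x10, x13, x14}
… ∩ ⟦green⟧ = {x9, x10, x13, x14} ∩ {x2, x3, x5, x6, x7, x10, x13, x14, x16} = {x10, x13, x14}
⟦green child who visited x11⟧ = {x10, x13, x14}; x14 ∈ this set.

yes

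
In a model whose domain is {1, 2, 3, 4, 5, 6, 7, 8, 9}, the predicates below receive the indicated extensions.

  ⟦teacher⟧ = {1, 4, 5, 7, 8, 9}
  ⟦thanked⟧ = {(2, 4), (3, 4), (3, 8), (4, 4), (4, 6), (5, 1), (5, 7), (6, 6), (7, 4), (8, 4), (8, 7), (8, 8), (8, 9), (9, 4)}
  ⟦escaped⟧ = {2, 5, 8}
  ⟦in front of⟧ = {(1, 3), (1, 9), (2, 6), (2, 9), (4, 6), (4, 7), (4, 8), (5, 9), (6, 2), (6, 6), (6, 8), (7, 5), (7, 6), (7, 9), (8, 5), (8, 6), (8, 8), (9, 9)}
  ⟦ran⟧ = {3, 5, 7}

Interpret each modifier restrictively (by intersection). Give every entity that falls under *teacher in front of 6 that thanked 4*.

{4, 7, 8}

⟦in front of 6⟧ = {x : ⟨x, 6⟩ ∈ ⟦in front of⟧} = {2, 4, 6, 7, 8}
⟦that thanked 4⟧ = {x : ⟨x, 4⟩ ∈ ⟦thanked⟧} = {2, 3, 4, 7, 8, 9}
⟦teacher⟧ = {1, 4, 5, 7, 8, 9}
… ∩ ⟦in front of 6⟧ = {1, 4, 5, 7, 8, 9} ∩ {2, 4, 6, 7, 8} = {4, 7, 8}
… ∩ ⟦that thanked 4⟧ = {4, 7, 8} ∩ {2, 3, 4, 7, 8, 9} = {4, 7, 8}
So ⟦teacher in front of 6 that thanked 4⟧ = {4, 7, 8}.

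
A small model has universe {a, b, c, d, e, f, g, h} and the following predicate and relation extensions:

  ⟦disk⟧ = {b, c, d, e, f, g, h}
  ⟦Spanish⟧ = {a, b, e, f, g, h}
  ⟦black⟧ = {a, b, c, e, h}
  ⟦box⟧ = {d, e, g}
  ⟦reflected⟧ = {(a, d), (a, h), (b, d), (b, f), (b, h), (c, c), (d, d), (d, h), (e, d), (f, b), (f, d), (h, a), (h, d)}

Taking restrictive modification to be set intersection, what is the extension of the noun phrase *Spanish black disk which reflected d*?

⟦which reflected d⟧ = {x : ⟨x, d⟩ ∈ ⟦reflected⟧} = {a, b, d, e, f, h}
⟦disk⟧ = {b, c, d, e, f, g, h}
… ∩ ⟦which reflected d⟧ = {b, c, d, e, f, g, h} ∩ {a, b, d, e, f, h} = {b, d, e, f, h}
… ∩ ⟦Spanish⟧ = {b, d, e, f, h} ∩ {a, b, e, f, g, h} = {b, e, f, h}
… ∩ ⟦black⟧ = {b, e, f, h} ∩ {a, b, c, e, h} = {b, e, h}
So ⟦Spanish black disk which reflected d⟧ = {b, e, h}.

{b, e, h}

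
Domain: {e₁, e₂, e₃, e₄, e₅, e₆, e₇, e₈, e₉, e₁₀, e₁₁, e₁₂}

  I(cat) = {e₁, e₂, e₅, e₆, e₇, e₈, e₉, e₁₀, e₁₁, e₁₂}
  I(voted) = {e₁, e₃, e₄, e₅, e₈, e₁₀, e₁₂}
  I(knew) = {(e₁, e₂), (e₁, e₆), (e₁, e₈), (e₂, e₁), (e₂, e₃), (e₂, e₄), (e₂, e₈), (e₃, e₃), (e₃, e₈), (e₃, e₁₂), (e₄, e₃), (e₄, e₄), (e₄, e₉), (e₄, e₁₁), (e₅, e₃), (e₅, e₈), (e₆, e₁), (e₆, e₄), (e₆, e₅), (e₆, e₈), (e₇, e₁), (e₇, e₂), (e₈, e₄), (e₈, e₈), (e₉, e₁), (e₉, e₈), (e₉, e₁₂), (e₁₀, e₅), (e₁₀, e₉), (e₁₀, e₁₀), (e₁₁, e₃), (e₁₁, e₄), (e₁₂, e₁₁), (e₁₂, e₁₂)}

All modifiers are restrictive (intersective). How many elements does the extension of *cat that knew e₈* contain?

⟦that knew e₈⟧ = {x : ⟨x, e₈⟩ ∈ ⟦knew⟧} = {e₁, e₂, e₃, e₅, e₆, e₈, e₉}
⟦cat⟧ = {e₁, e₂, e₅, e₆, e₇, e₈, e₉, e₁₀, e₁₁, e₁₂}
… ∩ ⟦that knew e₈⟧ = {e₁, e₂, e₅, e₆, e₇, e₈, e₉, e₁₀, e₁₁, e₁₂} ∩ {e₁, e₂, e₃, e₅, e₆, e₈, e₉} = {e₁, e₂, e₅, e₆, e₈, e₉}
⟦cat that knew e₈⟧ = {e₁, e₂, e₅, e₆, e₈, e₉}, so the cardinality is 6.

6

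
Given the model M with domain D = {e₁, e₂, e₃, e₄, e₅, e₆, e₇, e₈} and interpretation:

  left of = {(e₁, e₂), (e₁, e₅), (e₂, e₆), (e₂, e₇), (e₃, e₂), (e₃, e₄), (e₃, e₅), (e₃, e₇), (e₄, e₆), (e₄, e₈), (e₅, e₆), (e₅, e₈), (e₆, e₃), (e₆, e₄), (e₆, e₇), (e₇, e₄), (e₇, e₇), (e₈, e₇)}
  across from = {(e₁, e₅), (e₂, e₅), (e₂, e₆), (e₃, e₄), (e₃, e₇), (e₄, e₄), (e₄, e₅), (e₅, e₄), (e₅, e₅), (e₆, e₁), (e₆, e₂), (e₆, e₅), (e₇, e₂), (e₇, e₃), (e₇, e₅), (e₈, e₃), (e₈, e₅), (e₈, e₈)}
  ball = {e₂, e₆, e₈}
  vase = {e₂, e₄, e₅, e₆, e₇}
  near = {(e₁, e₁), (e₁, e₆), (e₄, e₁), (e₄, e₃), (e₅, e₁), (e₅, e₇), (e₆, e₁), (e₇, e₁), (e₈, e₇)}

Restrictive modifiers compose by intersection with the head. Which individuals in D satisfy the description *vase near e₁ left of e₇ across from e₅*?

{e₆, e₇}

⟦near e₁⟧ = {x : ⟨x, e₁⟩ ∈ ⟦near⟧} = {e₁, e₄, e₅, e₆, e₇}
⟦left of e₇⟧ = {x : ⟨x, e₇⟩ ∈ ⟦left of⟧} = {e₂, e₃, e₆, e₇, e₈}
⟦across from e₅⟧ = {x : ⟨x, e₅⟩ ∈ ⟦across from⟧} = {e₁, e₂, e₄, e₅, e₆, e₇, e₈}
⟦vase⟧ = {e₂, e₄, e₅, e₆, e₇}
… ∩ ⟦near e₁⟧ = {e₂, e₄, e₅, e₆, e₇} ∩ {e₁, e₄, e₅, e₆, e₇} = {e₄, e₅, e₆, e₇}
… ∩ ⟦left of e₇⟧ = {e₄, e₅, e₆, e₇} ∩ {e₂, e₃, e₆, e₇, e₈} = {e₆, e₇}
… ∩ ⟦across from e₅⟧ = {e₆, e₇} ∩ {e₁, e₂, e₄, e₅, e₆, e₇, e₈} = {e₆, e₇}
So ⟦vase near e₁ left of e₇ across from e₅⟧ = {e₆, e₇}.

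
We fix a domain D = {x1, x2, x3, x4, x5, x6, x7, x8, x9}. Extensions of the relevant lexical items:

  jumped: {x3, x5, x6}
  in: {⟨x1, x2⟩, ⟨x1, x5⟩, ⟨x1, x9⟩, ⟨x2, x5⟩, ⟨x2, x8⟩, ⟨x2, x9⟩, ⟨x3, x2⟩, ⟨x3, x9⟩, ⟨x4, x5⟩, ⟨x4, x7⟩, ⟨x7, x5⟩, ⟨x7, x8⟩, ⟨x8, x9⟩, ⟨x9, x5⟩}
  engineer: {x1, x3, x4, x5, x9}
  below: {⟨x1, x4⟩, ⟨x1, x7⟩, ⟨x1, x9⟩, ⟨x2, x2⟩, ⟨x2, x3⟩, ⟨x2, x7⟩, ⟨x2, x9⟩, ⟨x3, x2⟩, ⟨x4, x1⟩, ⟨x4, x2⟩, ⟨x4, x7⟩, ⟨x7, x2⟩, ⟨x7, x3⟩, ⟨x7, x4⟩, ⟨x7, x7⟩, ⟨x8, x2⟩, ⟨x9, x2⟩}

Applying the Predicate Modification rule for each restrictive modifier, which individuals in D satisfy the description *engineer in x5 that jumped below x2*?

⟦in x5⟧ = {x : ⟨x, x5⟩ ∈ ⟦in⟧} = {x1, x2, x4, x7, x9}
⟦that jumped⟧ = ⟦jumped⟧ = {x3, x5, x6}
⟦below x2⟧ = {x : ⟨x, x2⟩ ∈ ⟦below⟧} = {x2, x3, x4, x7, x8, x9}
⟦engineer⟧ = {x1, x3, x4, x5, x9}
… ∩ ⟦in x5⟧ = {x1, x3, x4, x5, x9} ∩ {x1, x2, x4, x7, x9} = {x1, x4, x9}
… ∩ ⟦that jumped⟧ = {x1, x4, x9} ∩ {x3, x5, x6} = ∅
… ∩ ⟦below x2⟧ = ∅ ∩ {x2, x3, x4, x7, x8, x9} = ∅
So ⟦engineer in x5 that jumped below x2⟧ = { }.

{ }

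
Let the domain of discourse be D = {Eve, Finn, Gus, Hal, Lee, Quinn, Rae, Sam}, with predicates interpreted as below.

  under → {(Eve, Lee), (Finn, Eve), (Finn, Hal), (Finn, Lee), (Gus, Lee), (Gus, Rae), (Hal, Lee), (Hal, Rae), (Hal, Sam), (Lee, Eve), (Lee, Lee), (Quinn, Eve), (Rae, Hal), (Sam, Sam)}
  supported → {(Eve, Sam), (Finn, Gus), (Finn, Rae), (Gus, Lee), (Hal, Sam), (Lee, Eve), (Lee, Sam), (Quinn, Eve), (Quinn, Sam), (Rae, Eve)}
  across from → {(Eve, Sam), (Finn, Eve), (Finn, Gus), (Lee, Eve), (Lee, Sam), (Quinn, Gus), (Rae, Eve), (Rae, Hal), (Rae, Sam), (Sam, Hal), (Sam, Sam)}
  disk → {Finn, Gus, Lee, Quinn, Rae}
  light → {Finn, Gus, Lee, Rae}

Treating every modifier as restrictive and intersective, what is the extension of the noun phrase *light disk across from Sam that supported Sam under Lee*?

{Lee}

⟦across from Sam⟧ = {x : ⟨x, Sam⟩ ∈ ⟦across from⟧} = {Eve, Lee, Rae, Sam}
⟦that supported Sam⟧ = {x : ⟨x, Sam⟩ ∈ ⟦supported⟧} = {Eve, Hal, Lee, Quinn}
⟦under Lee⟧ = {x : ⟨x, Lee⟩ ∈ ⟦under⟧} = {Eve, Finn, Gus, Hal, Lee}
⟦disk⟧ = {Finn, Gus, Lee, Quinn, Rae}
… ∩ ⟦across from Sam⟧ = {Finn, Gus, Lee, Quinn, Rae} ∩ {Eve, Lee, Rae, Sam} = {Lee, Rae}
… ∩ ⟦that supported Sam⟧ = {Lee, Rae} ∩ {Eve, Hal, Lee, Quinn} = {Lee}
… ∩ ⟦under Lee⟧ = {Lee} ∩ {Eve, Finn, Gus, Hal, Lee} = {Lee}
… ∩ ⟦light⟧ = {Lee} ∩ {Finn, Gus, Lee, Rae} = {Lee}
So ⟦light disk across from Sam that supported Sam under Lee⟧ = {Lee}.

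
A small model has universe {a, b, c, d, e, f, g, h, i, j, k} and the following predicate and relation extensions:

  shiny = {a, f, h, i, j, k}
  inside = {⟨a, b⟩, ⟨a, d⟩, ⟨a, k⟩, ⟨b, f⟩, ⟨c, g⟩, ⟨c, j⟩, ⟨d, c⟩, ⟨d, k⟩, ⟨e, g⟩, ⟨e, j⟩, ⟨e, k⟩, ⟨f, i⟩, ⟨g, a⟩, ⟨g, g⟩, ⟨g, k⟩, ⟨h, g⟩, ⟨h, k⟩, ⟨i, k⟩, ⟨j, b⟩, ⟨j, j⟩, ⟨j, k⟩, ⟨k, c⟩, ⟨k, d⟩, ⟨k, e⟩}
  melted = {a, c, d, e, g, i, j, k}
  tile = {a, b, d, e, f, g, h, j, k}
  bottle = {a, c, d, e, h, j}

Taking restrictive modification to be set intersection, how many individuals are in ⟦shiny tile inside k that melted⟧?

2

⟦inside k⟧ = {x : ⟨x, k⟩ ∈ ⟦inside⟧} = {a, d, e, g, h, i, j}
⟦that melted⟧ = ⟦melted⟧ = {a, c, d, e, g, i, j, k}
⟦tile⟧ = {a, b, d, e, f, g, h, j, k}
… ∩ ⟦inside k⟧ = {a, b, d, e, f, g, h, j, k} ∩ {a, d, e, g, h, i, j} = {a, d, e, g, h, j}
… ∩ ⟦that melted⟧ = {a, d, e, g, h, j} ∩ {a, c, d, e, g, i, j, k} = {a, d, e, g, j}
… ∩ ⟦shiny⟧ = {a, d, e, g, j} ∩ {a, f, h, i, j, k} = {a, j}
⟦shiny tile inside k that melted⟧ = {a, j}, so the cardinality is 2.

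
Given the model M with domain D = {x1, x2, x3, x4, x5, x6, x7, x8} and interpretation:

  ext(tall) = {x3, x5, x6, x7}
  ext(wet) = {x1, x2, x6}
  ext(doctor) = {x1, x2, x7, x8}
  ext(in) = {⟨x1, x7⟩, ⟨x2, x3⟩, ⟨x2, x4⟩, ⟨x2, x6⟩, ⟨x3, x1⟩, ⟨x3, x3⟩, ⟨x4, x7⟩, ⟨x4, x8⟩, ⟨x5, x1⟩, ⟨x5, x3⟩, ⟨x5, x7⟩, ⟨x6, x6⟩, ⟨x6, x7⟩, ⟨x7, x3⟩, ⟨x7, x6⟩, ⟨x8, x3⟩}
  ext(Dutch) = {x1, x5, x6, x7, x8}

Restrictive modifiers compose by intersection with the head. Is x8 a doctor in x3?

yes

⟦in x3⟧ = {x : ⟨x, x3⟩ ∈ ⟦in⟧} = {x2, x3, x5, x7, x8}
⟦doctor⟧ = {x1, x2, x7, x8}
… ∩ ⟦in x3⟧ = {x1, x2, x7, x8} ∩ {x2, x3, x5, x7, x8} = {x2, x7, x8}
⟦doctor in x3⟧ = {x2, x7, x8}; x8 ∈ this set.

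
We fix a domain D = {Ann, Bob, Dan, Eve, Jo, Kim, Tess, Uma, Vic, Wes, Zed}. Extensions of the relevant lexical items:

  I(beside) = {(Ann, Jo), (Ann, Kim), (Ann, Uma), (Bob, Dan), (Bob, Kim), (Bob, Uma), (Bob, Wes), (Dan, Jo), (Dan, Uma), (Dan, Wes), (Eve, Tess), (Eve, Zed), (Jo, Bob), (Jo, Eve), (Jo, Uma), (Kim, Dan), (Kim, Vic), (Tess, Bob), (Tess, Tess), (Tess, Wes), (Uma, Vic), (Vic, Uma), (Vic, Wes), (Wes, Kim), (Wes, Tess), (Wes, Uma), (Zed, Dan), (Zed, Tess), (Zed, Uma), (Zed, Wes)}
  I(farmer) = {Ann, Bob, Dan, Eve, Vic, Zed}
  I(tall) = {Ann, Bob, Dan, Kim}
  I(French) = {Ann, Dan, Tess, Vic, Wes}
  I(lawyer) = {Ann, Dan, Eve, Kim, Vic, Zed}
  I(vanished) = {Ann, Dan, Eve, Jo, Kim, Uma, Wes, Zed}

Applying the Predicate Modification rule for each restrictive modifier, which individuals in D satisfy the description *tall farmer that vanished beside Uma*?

{Ann, Dan}

⟦that vanished⟧ = ⟦vanished⟧ = {Ann, Dan, Eve, Jo, Kim, Uma, Wes, Zed}
⟦beside Uma⟧ = {x : ⟨x, Uma⟩ ∈ ⟦beside⟧} = {Ann, Bob, Dan, Jo, Vic, Wes, Zed}
⟦farmer⟧ = {Ann, Bob, Dan, Eve, Vic, Zed}
… ∩ ⟦that vanished⟧ = {Ann, Bob, Dan, Eve, Vic, Zed} ∩ {Ann, Dan, Eve, Jo, Kim, Uma, Wes, Zed} = {Ann, Dan, Eve, Zed}
… ∩ ⟦beside Uma⟧ = {Ann, Dan, Eve, Zed} ∩ {Ann, Bob, Dan, Jo, Vic, Wes, Zed} = {Ann, Dan, Zed}
… ∩ ⟦tall⟧ = {Ann, Dan, Zed} ∩ {Ann, Bob, Dan, Kim} = {Ann, Dan}
So ⟦tall farmer that vanished beside Uma⟧ = {Ann, Dan}.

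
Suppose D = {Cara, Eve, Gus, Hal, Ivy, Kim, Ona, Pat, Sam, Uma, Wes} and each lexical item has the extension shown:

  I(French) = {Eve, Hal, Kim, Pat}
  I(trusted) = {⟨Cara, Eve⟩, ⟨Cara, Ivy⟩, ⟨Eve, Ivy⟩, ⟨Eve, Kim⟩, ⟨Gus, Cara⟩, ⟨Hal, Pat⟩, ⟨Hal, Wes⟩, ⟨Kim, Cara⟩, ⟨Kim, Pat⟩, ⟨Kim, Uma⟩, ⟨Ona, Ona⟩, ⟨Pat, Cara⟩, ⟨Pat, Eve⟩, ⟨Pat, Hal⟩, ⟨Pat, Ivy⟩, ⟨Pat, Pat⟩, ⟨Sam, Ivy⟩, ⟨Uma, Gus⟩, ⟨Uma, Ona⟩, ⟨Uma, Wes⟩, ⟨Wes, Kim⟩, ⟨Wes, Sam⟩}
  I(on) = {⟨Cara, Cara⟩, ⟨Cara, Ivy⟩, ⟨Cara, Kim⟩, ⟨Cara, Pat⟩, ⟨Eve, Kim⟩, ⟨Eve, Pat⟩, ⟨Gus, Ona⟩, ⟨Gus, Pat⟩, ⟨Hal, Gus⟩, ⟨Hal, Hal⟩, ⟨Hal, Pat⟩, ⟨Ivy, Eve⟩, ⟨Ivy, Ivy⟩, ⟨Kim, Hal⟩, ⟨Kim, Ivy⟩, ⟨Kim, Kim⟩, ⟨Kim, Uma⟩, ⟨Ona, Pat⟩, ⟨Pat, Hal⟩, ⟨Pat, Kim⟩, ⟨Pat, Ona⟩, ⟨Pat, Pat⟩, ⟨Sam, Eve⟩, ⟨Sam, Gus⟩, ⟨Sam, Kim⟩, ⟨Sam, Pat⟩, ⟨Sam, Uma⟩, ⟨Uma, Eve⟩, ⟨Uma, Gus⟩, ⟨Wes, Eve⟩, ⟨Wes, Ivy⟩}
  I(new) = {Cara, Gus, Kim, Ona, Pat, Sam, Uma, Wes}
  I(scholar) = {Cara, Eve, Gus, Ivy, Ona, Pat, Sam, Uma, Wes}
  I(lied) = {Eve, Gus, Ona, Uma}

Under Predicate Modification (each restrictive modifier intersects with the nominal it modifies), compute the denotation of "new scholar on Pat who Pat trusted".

⟦on Pat⟧ = {x : ⟨x, Pat⟩ ∈ ⟦on⟧} = {Cara, Eve, Gus, Hal, Ona, Pat, Sam}
⟦who Pat trusted⟧ = {x : ⟨Pat, x⟩ ∈ ⟦trusted⟧} = {Cara, Eve, Hal, Ivy, Pat}
⟦scholar⟧ = {Cara, Eve, Gus, Ivy, Ona, Pat, Sam, Uma, Wes}
… ∩ ⟦on Pat⟧ = {Cara, Eve, Gus, Ivy, Ona, Pat, Sam, Uma, Wes} ∩ {Cara, Eve, Gus, Hal, Ona, Pat, Sam} = {Cara, Eve, Gus, Ona, Pat, Sam}
… ∩ ⟦who Pat trusted⟧ = {Cara, Eve, Gus, Ona, Pat, Sam} ∩ {Cara, Eve, Hal, Ivy, Pat} = {Cara, Eve, Pat}
… ∩ ⟦new⟧ = {Cara, Eve, Pat} ∩ {Cara, Gus, Kim, Ona, Pat, Sam, Uma, Wes} = {Cara, Pat}
So ⟦new scholar on Pat who Pat trusted⟧ = {Cara, Pat}.

{Cara, Pat}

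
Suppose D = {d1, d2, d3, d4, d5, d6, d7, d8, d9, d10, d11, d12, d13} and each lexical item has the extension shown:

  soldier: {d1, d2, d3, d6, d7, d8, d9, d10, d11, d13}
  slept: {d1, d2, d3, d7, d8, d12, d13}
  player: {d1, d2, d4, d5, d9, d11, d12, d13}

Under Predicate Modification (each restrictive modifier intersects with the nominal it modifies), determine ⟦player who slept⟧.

⟦who slept⟧ = ⟦slept⟧ = {d1, d2, d3, d7, d8, d12, d13}
⟦player⟧ = {d1, d2, d4, d5, d9, d11, d12, d13}
… ∩ ⟦who slept⟧ = {d1, d2, d4, d5, d9, d11, d12, d13} ∩ {d1, d2, d3, d7, d8, d12, d13} = {d1, d2, d12, d13}
So ⟦player who slept⟧ = {d1, d2, d12, d13}.

{d1, d2, d12, d13}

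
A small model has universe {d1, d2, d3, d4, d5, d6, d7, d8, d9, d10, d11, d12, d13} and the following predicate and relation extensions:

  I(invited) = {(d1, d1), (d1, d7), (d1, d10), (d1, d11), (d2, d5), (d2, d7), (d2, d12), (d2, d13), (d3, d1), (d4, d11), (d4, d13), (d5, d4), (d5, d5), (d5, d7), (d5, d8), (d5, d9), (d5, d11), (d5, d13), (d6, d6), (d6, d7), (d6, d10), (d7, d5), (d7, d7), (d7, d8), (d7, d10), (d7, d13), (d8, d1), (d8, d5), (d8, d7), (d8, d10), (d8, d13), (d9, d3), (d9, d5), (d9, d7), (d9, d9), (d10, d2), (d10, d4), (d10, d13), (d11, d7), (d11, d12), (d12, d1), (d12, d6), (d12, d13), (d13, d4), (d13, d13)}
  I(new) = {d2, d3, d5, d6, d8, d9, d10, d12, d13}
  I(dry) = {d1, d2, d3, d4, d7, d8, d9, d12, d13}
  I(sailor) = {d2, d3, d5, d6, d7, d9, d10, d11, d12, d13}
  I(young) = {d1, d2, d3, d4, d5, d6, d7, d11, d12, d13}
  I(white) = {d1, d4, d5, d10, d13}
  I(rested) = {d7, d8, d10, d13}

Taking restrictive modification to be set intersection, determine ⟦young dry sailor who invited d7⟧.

{d2, d7}

⟦who invited d7⟧ = {x : ⟨x, d7⟩ ∈ ⟦invited⟧} = {d1, d2, d5, d6, d7, d8, d9, d11}
⟦sailor⟧ = {d2, d3, d5, d6, d7, d9, d10, d11, d12, d13}
… ∩ ⟦who invited d7⟧ = {d2, d3, d5, d6, d7, d9, d10, d11, d12, d13} ∩ {d1, d2, d5, d6, d7, d8, d9, d11} = {d2, d5, d6, d7, d9, d11}
… ∩ ⟦young⟧ = {d2, d5, d6, d7, d9, d11} ∩ {d1, d2, d3, d4, d5, d6, d7, d11, d12, d13} = {d2, d5, d6, d7, d11}
… ∩ ⟦dry⟧ = {d2, d5, d6, d7, d11} ∩ {d1, d2, d3, d4, d7, d8, d9, d12, d13} = {d2, d7}
So ⟦young dry sailor who invited d7⟧ = {d2, d7}.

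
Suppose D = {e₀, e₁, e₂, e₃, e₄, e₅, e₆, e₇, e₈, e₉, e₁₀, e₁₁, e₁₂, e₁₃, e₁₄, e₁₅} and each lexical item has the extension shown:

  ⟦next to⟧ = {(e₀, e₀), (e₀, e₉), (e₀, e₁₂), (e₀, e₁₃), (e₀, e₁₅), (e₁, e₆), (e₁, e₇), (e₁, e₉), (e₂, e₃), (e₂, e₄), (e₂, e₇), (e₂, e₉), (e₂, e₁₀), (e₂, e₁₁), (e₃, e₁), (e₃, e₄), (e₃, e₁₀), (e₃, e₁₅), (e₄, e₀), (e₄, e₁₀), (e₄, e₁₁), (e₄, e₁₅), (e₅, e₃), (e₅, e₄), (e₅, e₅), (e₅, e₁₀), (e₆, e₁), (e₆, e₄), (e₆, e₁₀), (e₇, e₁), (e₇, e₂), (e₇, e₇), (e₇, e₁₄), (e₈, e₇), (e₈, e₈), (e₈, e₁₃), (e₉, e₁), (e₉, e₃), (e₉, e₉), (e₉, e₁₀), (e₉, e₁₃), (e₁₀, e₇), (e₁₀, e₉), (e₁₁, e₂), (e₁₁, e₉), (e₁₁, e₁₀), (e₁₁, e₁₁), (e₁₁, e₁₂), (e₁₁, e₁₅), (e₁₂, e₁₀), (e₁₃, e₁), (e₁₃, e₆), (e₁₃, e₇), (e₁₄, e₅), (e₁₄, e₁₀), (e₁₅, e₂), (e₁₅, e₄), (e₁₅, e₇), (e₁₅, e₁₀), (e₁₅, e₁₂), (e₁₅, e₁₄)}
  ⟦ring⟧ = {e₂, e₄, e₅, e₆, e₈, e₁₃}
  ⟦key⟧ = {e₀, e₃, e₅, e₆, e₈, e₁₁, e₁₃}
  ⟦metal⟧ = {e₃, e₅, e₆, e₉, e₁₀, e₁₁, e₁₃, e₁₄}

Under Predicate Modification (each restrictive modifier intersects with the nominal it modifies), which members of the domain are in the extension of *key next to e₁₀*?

{e₃, e₅, e₆, e₁₁}

⟦next to e₁₀⟧ = {x : ⟨x, e₁₀⟩ ∈ ⟦next to⟧} = {e₂, e₃, e₄, e₅, e₆, e₉, e₁₁, e₁₂, e₁₄, e₁₅}
⟦key⟧ = {e₀, e₃, e₅, e₆, e₈, e₁₁, e₁₃}
… ∩ ⟦next to e₁₀⟧ = {e₀, e₃, e₅, e₆, e₈, e₁₁, e₁₃} ∩ {e₂, e₃, e₄, e₅, e₆, e₉, e₁₁, e₁₂, e₁₄, e₁₅} = {e₃, e₅, e₆, e₁₁}
So ⟦key next to e₁₀⟧ = {e₃, e₅, e₆, e₁₁}.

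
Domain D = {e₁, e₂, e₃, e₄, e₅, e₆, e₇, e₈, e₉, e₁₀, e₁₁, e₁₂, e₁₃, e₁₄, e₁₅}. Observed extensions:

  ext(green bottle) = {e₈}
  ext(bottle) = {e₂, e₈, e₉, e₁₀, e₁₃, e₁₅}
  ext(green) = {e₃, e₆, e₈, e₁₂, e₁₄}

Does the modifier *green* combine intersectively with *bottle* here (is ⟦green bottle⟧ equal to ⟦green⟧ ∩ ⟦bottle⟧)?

⟦green⟧ ∩ ⟦bottle⟧ = {e₃, e₆, e₈, e₁₂, e₁₄} ∩ {e₂, e₈, e₉, e₁₀, e₁₃, e₁₅} = {e₈}
Observed ⟦green bottle⟧ = {e₈}.
These coincide, so the modifier is intersective here.

yes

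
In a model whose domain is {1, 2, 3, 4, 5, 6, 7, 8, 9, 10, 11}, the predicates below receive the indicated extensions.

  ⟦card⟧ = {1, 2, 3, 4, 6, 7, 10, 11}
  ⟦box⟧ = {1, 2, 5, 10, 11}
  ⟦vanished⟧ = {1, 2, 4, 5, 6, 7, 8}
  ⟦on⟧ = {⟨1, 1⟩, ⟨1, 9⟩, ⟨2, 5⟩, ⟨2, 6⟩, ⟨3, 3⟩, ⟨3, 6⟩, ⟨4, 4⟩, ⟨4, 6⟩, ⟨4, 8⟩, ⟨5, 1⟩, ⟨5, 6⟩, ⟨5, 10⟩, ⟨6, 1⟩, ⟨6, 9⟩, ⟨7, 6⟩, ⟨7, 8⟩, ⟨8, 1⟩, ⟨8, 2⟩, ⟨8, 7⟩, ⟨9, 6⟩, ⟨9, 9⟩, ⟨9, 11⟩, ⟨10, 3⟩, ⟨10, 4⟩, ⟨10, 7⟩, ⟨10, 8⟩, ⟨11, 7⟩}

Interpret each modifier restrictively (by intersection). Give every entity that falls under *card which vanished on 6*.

⟦which vanished⟧ = ⟦vanished⟧ = {1, 2, 4, 5, 6, 7, 8}
⟦on 6⟧ = {x : ⟨x, 6⟩ ∈ ⟦on⟧} = {2, 3, 4, 5, 7, 9}
⟦card⟧ = {1, 2, 3, 4, 6, 7, 10, 11}
… ∩ ⟦which vanished⟧ = {1, 2, 3, 4, 6, 7, 10, 11} ∩ {1, 2, 4, 5, 6, 7, 8} = {1, 2, 4, 6, 7}
… ∩ ⟦on 6⟧ = {1, 2, 4, 6, 7} ∩ {2, 3, 4, 5, 7, 9} = {2, 4, 7}
So ⟦card which vanished on 6⟧ = {2, 4, 7}.

{2, 4, 7}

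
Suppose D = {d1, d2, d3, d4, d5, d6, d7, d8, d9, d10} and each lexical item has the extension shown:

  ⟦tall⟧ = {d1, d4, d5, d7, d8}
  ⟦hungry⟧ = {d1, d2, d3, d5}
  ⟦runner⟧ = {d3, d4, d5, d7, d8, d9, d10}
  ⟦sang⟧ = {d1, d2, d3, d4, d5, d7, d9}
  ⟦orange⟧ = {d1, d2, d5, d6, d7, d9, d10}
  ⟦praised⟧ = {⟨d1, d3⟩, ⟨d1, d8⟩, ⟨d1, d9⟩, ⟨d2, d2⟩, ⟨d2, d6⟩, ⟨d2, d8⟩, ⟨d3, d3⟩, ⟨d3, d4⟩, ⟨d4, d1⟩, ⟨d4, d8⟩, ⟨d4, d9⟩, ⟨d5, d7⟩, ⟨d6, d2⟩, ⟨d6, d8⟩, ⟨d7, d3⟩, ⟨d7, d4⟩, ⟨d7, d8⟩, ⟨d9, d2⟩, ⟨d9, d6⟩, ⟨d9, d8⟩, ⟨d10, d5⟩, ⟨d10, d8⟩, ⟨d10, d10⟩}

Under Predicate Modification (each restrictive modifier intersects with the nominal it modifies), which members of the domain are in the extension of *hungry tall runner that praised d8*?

{}

⟦that praised d8⟧ = {x : ⟨x, d8⟩ ∈ ⟦praised⟧} = {d1, d2, d4, d6, d7, d9, d10}
⟦runner⟧ = {d3, d4, d5, d7, d8, d9, d10}
… ∩ ⟦that praised d8⟧ = {d3, d4, d5, d7, d8, d9, d10} ∩ {d1, d2, d4, d6, d7, d9, d10} = {d4, d7, d9, d10}
… ∩ ⟦hungry⟧ = {d4, d7, d9, d10} ∩ {d1, d2, d3, d5} = ∅
… ∩ ⟦tall⟧ = ∅ ∩ {d1, d4, d5, d7, d8} = ∅
So ⟦hungry tall runner that praised d8⟧ = {}.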